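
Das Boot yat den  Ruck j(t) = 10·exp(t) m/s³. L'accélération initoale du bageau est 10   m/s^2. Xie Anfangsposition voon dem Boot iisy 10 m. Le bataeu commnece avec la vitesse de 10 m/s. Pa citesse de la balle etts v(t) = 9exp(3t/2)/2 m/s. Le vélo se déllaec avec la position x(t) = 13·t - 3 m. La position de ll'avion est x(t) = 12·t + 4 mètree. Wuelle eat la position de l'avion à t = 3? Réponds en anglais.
We have position x(t) = 12·t + 4. Substituting t = 3: x(3) = 40.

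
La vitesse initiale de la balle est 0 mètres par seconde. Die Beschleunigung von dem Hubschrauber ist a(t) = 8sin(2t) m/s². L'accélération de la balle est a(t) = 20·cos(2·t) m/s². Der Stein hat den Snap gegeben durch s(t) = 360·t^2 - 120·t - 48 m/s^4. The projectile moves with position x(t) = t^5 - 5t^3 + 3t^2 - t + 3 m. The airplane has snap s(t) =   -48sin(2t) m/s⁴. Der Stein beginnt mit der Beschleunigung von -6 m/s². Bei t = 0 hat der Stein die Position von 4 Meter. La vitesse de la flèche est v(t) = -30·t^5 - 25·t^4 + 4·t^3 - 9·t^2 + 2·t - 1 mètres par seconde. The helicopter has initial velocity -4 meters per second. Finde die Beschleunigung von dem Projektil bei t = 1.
Ausgehend von der Position x(t) = t^5 - 5·t^3 + 3·t^2 - t + 3, nehmen wir 2 Ableitungen. Mit d/dt von x(t) finden wir v(t) = 5·t^4 - 15·t^2 + 6·t - 1. Durch Ableiten von der Geschwindigkeit erhalten wir die Beschleunigung: a(t) = 20·t^3 - 30·t + 6. Aus der Gleichung für die Beschleunigung a(t) = 20·t^3 - 30·t + 6, setzen wir t = 1 ein und erhalten a = -4.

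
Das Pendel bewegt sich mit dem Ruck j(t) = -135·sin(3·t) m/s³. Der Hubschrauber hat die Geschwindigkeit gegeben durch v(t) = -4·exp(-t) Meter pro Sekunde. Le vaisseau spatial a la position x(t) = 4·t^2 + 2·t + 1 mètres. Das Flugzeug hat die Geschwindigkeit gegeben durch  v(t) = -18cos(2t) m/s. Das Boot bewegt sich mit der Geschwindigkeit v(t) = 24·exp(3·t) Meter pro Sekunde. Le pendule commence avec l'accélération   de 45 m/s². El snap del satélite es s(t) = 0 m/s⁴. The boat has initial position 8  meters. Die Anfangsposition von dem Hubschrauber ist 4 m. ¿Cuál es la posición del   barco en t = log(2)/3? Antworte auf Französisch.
En partant de la vitesse v(t) = 24·exp(3·t), nous prenons 1 primitive. En intégrant la vitesse et en utilisant la condition initiale x(0) = 8, nous obtenons x(t) = 8·exp(3·t). Nous avons la position x(t) = 8·exp(3·t). En substituant t = log(2)/3: x(log(2)/3) = 16.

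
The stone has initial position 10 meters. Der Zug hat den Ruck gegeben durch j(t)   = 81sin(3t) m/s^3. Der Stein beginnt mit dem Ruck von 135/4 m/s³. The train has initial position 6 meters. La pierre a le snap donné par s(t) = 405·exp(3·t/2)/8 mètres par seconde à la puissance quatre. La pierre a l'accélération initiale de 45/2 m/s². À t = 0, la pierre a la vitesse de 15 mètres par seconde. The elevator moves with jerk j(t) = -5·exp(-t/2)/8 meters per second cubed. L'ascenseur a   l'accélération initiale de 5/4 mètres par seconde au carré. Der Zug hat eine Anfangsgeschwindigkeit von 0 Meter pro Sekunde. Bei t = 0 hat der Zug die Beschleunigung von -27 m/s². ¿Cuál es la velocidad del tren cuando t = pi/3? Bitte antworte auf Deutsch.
Um dies zu lösen, müssen wir 2 Stammfunktionen unserer Gleichung für den Ruck j(t) = 81·sin(3·t) finden. Durch Integration von dem Ruck und Verwendung der Anfangsbedingung a(0) = -27, erhalten wir a(t) = -27·cos(3·t). Mit ∫a(t)dt und Anwendung von v(0) = 0, finden wir v(t) = -9·sin(3·t). Mit v(t) = -9·sin(3·t) und Einsetzen von t = pi/3, finden wir v = 0.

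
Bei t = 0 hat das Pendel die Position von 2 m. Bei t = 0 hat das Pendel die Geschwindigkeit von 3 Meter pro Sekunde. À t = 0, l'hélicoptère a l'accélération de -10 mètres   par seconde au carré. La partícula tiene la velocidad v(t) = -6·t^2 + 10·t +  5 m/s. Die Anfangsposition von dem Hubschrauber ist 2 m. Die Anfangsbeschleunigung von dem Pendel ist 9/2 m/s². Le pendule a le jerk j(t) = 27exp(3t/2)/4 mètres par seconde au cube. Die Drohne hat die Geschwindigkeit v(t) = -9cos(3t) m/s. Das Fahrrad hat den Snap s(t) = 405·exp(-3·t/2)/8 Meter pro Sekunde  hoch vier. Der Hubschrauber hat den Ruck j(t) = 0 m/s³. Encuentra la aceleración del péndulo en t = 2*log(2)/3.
Para resolver esto, necesitamos tomar 1 integral de nuestra ecuación de la sacudida j(t) = 27·exp(3·t/2)/4. Tomando ∫j(t)dt y aplicando a(0) = 9/2, encontramos a(t) = 9·exp(3·t/2)/2. De la ecuación de la aceleración a(t) = 9·exp(3·t/2)/2, sustituimos t = 2*log(2)/3 para obtener a = 9.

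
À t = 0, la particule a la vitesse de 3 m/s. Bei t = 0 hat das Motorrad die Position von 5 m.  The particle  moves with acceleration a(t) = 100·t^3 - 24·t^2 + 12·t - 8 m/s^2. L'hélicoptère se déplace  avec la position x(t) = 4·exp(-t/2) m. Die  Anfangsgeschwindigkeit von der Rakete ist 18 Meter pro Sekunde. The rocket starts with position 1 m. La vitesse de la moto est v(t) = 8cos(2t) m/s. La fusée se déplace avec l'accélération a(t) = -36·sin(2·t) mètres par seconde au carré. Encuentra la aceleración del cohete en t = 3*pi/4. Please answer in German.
Wir haben die Beschleunigung a(t) = -36·sin(2·t). Durch Einsetzen von t = 3*pi/4: a(3*pi/4) = 36.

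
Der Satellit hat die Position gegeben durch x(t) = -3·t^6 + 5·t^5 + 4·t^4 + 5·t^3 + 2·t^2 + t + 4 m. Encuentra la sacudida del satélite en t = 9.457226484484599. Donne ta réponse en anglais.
Starting from position x(t) = -3·t^6 + 5·t^5 + 4·t^4 + 5·t^3 + 2·t^2 + t + 4, we take 3 derivatives. Differentiating position, we get velocity: v(t) = -18·t^5 + 25·t^4 + 16·t^3 + 15·t^2 + 4·t + 1. Taking d/dt of v(t), we find a(t) = -90·t^4 + 100·t^3 + 48·t^2 + 30·t + 4. Taking d/dt of a(t), we find j(t) = -360·t^3 + 300·t^2 + 96·t + 30. We have jerk j(t) = -360·t^3 + 300·t^2 + 96·t + 30. Substituting t = 9.457226484484599: j(9.457226484484599) = -276734.975119365.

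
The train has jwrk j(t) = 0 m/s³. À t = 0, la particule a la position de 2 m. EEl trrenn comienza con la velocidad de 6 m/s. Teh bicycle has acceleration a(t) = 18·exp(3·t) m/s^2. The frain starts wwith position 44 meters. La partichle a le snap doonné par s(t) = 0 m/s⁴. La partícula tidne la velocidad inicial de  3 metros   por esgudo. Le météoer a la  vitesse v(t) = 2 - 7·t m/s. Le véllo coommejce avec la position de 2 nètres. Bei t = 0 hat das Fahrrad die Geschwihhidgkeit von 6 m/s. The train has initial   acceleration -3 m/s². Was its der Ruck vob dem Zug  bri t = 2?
Aus der Gleichung für den Ruck j(t) = 0, setzen wir t = 2 ein und erhalten j = 0.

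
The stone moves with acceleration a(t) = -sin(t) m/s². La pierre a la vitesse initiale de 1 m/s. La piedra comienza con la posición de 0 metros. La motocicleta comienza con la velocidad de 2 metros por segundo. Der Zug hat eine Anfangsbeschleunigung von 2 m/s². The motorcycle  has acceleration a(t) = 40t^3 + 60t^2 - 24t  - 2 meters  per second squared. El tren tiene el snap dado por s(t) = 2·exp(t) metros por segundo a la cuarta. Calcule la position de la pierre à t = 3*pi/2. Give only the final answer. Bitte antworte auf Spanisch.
En t = 3*pi/2, x = -1.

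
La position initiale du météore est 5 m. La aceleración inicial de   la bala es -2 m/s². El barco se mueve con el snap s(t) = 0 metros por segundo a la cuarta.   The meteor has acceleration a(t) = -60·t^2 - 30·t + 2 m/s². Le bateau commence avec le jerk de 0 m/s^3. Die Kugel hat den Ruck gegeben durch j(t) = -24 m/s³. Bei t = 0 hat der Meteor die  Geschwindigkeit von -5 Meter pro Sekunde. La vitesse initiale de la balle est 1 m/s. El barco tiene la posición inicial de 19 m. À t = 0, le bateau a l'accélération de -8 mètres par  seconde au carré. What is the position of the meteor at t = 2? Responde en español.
Debemos encontrar la antiderivada de nuestra ecuación de la aceleración a(t) = -60·t^2 - 30·t + 2 2 veces. Tomando ∫a(t)dt y aplicando v(0) = -5, encontramos v(t) = -20·t^3 - 15·t^2 + 2·t - 5. La antiderivada de la velocidad, con x(0) = 5, da la posición: x(t) = -5·t^4 - 5·t^3 + t^2 - 5·t + 5. De la ecuación de la posición x(t) = -5·t^4 - 5·t^3 + t^2 - 5·t + 5, sustituimos t = 2 para obtener x = -121.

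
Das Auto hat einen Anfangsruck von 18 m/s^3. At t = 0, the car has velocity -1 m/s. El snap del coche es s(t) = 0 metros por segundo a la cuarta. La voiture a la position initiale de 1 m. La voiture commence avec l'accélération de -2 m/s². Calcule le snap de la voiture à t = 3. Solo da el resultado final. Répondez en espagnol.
s(3) = 0.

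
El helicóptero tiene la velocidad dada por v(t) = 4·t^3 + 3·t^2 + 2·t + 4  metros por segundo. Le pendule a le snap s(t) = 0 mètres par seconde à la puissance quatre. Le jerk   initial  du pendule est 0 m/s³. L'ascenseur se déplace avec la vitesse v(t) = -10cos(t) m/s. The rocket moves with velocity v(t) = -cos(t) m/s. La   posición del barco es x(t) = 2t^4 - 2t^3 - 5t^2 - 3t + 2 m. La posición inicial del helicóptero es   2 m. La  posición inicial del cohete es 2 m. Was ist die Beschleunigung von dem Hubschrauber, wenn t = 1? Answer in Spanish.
Para resolver esto, necesitamos tomar 1 derivada de nuestra ecuación de la velocidad v(t) = 4·t^3 + 3·t^2 + 2·t + 4. La derivada de la velocidad da la aceleración: a(t) = 12·t^2 + 6·t + 2. Usando a(t) = 12·t^2 + 6·t + 2 y sustituyendo t = 1, encontramos a = 20.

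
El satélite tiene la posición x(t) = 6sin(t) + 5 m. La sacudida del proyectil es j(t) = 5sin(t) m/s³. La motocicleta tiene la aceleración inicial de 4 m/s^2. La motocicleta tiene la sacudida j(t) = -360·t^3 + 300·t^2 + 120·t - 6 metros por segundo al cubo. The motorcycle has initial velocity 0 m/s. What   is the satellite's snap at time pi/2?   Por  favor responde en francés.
Nous devons dériver notre équation de la position x(t) = 6·sin(t) + 5 4 fois. En prenant d/dt de x(t), nous trouvons v(t) = 6·cos(t). En prenant d/dt de v(t), nous trouvons a(t) = -6·sin(t). En dérivant l'accélération, nous obtenons le jerk: j(t) = -6·cos(t). En prenant d/dt de j(t), nous trouvons s(t) = 6·sin(t). Nous avons le snap s(t) = 6·sin(t). En substituant t = pi/2: s(pi/2) = 6.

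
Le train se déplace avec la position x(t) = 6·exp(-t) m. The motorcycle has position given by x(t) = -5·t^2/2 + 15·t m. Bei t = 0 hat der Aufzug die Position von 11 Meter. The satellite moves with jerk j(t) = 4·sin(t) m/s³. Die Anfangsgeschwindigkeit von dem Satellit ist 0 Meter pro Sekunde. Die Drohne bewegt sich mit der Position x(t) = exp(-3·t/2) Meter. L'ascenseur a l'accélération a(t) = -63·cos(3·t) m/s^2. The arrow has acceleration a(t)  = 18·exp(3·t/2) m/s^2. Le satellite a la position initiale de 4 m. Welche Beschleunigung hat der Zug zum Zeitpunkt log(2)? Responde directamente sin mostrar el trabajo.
a(log(2)) = 3.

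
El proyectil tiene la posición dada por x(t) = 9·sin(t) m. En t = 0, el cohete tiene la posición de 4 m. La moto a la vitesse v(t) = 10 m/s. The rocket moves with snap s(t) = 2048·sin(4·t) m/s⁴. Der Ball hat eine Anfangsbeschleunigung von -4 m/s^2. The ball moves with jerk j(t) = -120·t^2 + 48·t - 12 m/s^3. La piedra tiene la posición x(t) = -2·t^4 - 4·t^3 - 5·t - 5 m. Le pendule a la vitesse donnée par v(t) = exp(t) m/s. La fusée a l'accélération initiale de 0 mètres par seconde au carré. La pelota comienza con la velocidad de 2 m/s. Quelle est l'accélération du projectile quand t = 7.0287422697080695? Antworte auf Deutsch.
Um dies zu lösen, müssen wir 2 Ableitungen unserer Gleichung für die Position x(t) = 9·sin(t) nehmen. Die Ableitung von der Position ergibt die Geschwindigkeit: v(t) = 9·cos(t). Die Ableitung von der Geschwindigkeit ergibt die Beschleunigung: a(t) = -9·sin(t). Mit a(t) = -9·sin(t) und Einsetzen von t = 7.0287422697080695, finden wir a = -6.10543009525887.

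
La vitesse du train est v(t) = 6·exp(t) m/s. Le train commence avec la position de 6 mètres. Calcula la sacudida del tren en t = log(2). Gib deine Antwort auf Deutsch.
Ausgehend von der Geschwindigkeit v(t) = 6·exp(t), nehmen wir 2 Ableitungen. Mit d/dt von v(t) finden wir a(t) = 6·exp(t). Durch Ableiten von der Beschleunigung erhalten wir den Ruck: j(t) = 6·exp(t). Mit j(t) = 6·exp(t) und Einsetzen von t = log(2), finden wir j = 12.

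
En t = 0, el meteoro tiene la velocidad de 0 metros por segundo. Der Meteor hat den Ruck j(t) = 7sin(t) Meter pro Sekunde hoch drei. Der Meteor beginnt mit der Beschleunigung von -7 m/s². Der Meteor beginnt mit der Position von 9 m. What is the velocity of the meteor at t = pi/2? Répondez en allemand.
Wir müssen unsere Gleichung für den Ruck j(t) = 7·sin(t) 2-mal integrieren. Durch Integration von dem Ruck und Verwendung der Anfangsbedingung a(0) = -7, erhalten wir a(t) = -7·cos(t). Durch Integration von der Beschleunigung und Verwendung der Anfangsbedingung v(0) = 0, erhalten wir v(t) = -7·sin(t). Aus der Gleichung für die Geschwindigkeit v(t) = -7·sin(t), setzen wir t = pi/2 ein und erhalten v = -7.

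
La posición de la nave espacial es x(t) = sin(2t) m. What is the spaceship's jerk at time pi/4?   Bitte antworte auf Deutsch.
Wir müssen unsere Gleichung für die Position x(t) = sin(2·t) 3-mal ableiten. Die Ableitung von der Position ergibt die Geschwindigkeit: v(t) = 2·cos(2·t). Mit d/dt von v(t) finden wir a(t) = -4·sin(2·t). Die Ableitung von der Beschleunigung ergibt den Ruck: j(t) = -8·cos(2·t). Aus der Gleichung für den Ruck j(t) = -8·cos(2·t), setzen wir t = pi/4 ein und erhalten j = 0.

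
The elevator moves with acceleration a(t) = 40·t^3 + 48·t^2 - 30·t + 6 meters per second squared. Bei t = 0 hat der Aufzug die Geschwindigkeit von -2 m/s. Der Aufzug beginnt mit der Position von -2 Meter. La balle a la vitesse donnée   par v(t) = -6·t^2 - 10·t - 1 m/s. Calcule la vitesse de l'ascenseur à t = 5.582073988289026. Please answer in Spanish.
Partiendo de la aceleración a(t) = 40·t^3 + 48·t^2 - 30·t + 6, tomamos 1 integral. La antiderivada de la aceleración, con v(0) = -2, da la velocidad: v(t) = 10·t^4 + 16·t^3 - 15·t^2 + 6·t - 2. De la ecuación de la velocidad v(t) = 10·t^4 + 16·t^3 - 15·t^2 + 6·t - 2, sustituimos t = 5.582073988289026 para obtener v = 12056.2333801097.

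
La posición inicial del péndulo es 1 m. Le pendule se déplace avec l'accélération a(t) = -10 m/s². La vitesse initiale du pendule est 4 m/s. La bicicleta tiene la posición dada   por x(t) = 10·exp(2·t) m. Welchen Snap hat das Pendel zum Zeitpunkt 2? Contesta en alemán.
Ausgehend von der Beschleunigung a(t) = -10, nehmen wir 2 Ableitungen. Die Ableitung von der Beschleunigung ergibt den Ruck: j(t) = 0. Durch Ableiten von dem Ruck erhalten wir den Snap: s(t) = 0. Mit s(t) = 0 und Einsetzen von t = 2, finden wir s = 0.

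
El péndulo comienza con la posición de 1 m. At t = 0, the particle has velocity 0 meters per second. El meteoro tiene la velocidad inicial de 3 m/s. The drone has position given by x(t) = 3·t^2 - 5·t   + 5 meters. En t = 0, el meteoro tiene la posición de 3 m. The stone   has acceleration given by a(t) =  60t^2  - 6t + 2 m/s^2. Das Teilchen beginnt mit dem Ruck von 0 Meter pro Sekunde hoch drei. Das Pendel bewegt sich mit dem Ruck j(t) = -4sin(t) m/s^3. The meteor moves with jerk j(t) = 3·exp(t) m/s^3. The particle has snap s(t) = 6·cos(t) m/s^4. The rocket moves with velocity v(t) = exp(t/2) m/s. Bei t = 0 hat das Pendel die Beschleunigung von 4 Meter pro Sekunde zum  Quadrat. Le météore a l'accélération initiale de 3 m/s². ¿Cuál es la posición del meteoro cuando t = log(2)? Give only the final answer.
La posición en t = log(2) es x = 6.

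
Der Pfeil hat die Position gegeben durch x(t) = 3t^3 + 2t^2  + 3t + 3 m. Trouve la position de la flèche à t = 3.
De l'équation de la position x(t) = 3·t^3 + 2·t^2 + 3·t + 3, nous substituons t = 3 pour obtenir x = 111.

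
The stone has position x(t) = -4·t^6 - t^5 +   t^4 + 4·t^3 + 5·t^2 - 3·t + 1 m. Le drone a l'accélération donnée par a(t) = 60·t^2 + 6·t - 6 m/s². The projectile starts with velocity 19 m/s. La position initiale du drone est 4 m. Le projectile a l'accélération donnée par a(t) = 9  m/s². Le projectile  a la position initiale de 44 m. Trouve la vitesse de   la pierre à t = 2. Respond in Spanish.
Debemos derivar nuestra ecuación de la posición x(t) = -4·t^6 - t^5 + t^4 + 4·t^3 + 5·t^2 - 3·t + 1 1 vez. La derivada de la posición da la velocidad: v(t) = -24·t^5 - 5·t^4 + 4·t^3 + 12·t^2 + 10·t - 3. De la ecuación de la velocidad v(t) = -24·t^5 - 5·t^4 + 4·t^3 + 12·t^2 + 10·t - 3, sustituimos t = 2 para obtener v = -751.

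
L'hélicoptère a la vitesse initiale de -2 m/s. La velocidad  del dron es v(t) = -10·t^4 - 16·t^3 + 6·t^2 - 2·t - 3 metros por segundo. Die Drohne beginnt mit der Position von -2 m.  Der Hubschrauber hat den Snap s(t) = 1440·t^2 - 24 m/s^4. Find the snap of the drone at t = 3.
We must differentiate our velocity equation v(t) = -10·t^4 - 16·t^3 + 6·t^2 - 2·t - 3 3 times. Taking d/dt of v(t), we find a(t) = -40·t^3 - 48·t^2 + 12·t - 2. Taking d/dt of a(t), we find j(t) = -120·t^2 - 96·t + 12. Taking d/dt of j(t), we find s(t) = -240·t - 96. We have snap s(t) = -240·t - 96. Substituting t = 3: s(3) = -816.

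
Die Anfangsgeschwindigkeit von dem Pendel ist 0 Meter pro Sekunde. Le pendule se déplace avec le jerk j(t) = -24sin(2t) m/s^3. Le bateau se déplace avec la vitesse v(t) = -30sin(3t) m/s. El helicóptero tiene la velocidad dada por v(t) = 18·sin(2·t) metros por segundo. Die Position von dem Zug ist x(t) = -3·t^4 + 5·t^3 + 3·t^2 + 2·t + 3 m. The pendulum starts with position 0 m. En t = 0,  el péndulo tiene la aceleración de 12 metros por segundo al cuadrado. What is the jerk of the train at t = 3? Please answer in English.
Starting from position x(t) = -3·t^4 + 5·t^3 + 3·t^2 + 2·t + 3, we take 3 derivatives. Differentiating position, we get velocity: v(t) = -12·t^3 + 15·t^2 + 6·t + 2. Taking d/dt of v(t), we find a(t) = -36·t^2 + 30·t + 6. Taking d/dt of a(t), we find j(t) = 30 - 72·t. We have jerk j(t) = 30 - 72·t. Substituting t = 3: j(3) = -186.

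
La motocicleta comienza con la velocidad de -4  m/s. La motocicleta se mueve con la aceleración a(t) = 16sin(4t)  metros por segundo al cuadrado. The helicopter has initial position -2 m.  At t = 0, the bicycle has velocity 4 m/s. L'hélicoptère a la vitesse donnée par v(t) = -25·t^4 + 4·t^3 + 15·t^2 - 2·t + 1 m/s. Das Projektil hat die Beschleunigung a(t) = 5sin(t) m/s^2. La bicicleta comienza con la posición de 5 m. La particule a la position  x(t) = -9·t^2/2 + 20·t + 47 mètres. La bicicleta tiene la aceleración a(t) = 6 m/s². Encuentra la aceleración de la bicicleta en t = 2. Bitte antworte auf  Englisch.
Using a(t) = 6 and substituting t = 2, we find a = 6.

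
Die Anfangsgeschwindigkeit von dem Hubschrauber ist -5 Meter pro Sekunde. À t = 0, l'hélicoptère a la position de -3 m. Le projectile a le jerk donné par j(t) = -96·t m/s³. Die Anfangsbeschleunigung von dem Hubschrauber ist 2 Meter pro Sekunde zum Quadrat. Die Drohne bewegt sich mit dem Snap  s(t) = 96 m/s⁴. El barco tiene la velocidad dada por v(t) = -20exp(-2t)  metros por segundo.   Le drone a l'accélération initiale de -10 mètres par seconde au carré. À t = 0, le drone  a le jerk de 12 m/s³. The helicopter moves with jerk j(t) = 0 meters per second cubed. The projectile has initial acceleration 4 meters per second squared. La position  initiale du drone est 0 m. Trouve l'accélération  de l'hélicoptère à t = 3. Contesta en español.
Debemos encontrar la antiderivada de nuestra ecuación de la sacudida j(t) = 0 1 vez. Integrando la sacudida y usando la condición inicial a(0) = 2, obtenemos a(t) = 2. Usando a(t) = 2 y sustituyendo t = 3, encontramos a = 2.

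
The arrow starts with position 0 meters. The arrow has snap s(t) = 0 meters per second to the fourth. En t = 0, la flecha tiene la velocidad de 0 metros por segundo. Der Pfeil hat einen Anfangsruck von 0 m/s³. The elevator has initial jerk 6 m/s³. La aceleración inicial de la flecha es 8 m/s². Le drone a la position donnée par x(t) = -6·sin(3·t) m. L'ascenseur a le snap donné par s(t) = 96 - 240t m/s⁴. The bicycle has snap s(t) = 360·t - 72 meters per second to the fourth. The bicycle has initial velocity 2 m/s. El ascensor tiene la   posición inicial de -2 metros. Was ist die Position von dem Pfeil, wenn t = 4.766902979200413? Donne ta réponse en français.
En partant du snap s(t) = 0, nous prenons 4 primitives. L'intégrale du snap, avec j(0) = 0, donne le jerk: j(t) = 0. La primitive du jerk est l'accélération. En utilisant a(0) = 8, nous obtenons a(t) = 8. En intégrant l'accélération et en utilisant la condition initiale v(0) = 0, nous obtenons v(t) = 8·t. La primitive de la vitesse, avec x(0) = 0, donne la position: x(t) = 4·t^2. De l'équation de la position x(t) = 4·t^2, nous substituons t = 4.766902979200413 pour obtenir x = 90.8934560524391.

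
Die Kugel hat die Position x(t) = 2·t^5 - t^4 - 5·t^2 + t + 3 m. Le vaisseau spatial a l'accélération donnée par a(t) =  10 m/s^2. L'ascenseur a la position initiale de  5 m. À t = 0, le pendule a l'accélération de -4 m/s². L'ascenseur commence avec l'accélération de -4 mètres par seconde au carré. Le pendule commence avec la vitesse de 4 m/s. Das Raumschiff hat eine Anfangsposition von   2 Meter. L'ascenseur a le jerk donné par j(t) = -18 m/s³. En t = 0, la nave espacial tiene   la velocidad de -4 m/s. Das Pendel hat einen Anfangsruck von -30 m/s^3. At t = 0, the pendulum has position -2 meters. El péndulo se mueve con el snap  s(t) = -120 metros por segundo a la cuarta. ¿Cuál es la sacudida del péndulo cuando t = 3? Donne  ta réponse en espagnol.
Para resolver esto, necesitamos tomar 1 integral de nuestra ecuación del snap s(t) = -120. Integrando el snap y usando la condición inicial j(0) = -30, obtenemos j(t) = -120·t - 30. De la ecuación de la sacudida j(t) = -120·t - 30, sustituimos t = 3 para obtener j = -390.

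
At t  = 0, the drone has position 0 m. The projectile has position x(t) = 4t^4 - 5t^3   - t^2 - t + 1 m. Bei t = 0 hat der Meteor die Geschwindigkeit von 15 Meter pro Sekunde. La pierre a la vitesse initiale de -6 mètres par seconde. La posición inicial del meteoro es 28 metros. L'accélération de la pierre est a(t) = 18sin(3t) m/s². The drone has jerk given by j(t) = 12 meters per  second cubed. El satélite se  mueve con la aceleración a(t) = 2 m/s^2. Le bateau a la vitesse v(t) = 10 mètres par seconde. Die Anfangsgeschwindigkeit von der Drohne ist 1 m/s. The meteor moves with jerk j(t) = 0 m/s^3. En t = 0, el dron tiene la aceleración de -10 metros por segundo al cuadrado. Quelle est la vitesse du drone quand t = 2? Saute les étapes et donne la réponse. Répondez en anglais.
The velocity at t = 2 is v = 5.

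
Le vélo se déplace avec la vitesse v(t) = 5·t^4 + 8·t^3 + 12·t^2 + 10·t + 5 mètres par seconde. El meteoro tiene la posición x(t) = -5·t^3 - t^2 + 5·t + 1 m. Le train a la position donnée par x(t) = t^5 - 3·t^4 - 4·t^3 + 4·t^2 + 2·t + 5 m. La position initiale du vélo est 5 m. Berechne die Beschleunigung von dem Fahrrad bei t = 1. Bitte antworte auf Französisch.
En partant de la vitesse v(t) = 5·t^4 + 8·t^3 + 12·t^2 + 10·t + 5, nous prenons 1 dérivée. En prenant d/dt de v(t), nous trouvons a(t) = 20·t^3 + 24·t^2 + 24·t + 10. En utilisant a(t) = 20·t^3 + 24·t^2 + 24·t + 10 et en substituant t = 1, nous trouvons a = 78.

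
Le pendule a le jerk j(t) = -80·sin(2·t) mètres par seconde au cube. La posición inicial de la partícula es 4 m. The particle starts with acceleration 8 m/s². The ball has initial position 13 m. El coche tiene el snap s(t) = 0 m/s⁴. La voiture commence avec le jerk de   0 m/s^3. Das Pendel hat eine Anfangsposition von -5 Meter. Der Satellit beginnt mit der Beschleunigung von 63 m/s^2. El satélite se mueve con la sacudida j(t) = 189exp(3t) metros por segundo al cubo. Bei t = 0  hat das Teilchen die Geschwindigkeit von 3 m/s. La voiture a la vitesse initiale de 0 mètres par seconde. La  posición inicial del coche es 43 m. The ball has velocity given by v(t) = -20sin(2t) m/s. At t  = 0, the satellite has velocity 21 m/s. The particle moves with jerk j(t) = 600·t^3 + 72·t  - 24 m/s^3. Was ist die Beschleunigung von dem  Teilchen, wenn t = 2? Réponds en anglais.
To find the answer, we compute 1 integral of j(t) = 600·t^3 + 72·t - 24. Finding the integral of j(t) and using a(0) = 8: a(t) = 150·t^4 + 36·t^2 - 24·t + 8. From the given acceleration equation a(t) = 150·t^4 + 36·t^2 - 24·t + 8, we substitute t = 2 to get a = 2504.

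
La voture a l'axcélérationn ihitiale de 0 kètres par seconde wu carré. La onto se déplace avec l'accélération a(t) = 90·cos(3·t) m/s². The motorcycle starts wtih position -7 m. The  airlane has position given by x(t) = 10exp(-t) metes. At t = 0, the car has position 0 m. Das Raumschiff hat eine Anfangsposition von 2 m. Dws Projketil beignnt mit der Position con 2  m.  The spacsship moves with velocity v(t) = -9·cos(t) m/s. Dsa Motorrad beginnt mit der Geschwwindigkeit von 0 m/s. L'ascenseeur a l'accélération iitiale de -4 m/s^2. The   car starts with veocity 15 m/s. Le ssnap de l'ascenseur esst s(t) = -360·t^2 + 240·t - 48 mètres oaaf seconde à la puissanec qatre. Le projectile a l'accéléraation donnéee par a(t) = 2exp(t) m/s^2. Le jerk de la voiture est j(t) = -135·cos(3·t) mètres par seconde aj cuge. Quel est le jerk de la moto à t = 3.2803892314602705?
Pour résoudre ceci, nous devons prendre 1 dérivée de notre équation de l'accélération a(t) = 90·cos(3·t). La dérivée de l'accélération donne le jerk: j(t) = -270·sin(3·t). De l'équation du jerk j(t) = -270·sin(3·t), nous substituons t = 3.2803892314602705 pour obtenir j = 109.204553303889.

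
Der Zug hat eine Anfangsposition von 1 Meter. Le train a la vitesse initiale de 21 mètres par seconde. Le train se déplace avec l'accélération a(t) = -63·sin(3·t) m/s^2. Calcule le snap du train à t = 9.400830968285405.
Pour résoudre ceci, nous devons prendre 2 dérivées de notre équation de l'accélération a(t) = -63·sin(3·t). En dérivant l'accélération, nous obtenons le jerk: j(t) = -189·cos(3·t). En dérivant le jerk, nous obtenons le snap: s(t) = 567·sin(3·t). En utilisant s(t) = 567·sin(3·t) et en substituant t = 9.400830968285405, nous trouvons s = 40.6988045140105.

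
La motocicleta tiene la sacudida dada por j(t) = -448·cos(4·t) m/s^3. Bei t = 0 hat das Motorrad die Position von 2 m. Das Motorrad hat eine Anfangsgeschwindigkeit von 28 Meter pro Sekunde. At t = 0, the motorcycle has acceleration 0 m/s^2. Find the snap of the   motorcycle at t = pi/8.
To solve this, we need to take 1 derivative of our jerk equation j(t) = -448·cos(4·t). Differentiating jerk, we get snap: s(t) = 1792·sin(4·t). From the given snap equation s(t) = 1792·sin(4·t), we substitute t = pi/8 to get s = 1792.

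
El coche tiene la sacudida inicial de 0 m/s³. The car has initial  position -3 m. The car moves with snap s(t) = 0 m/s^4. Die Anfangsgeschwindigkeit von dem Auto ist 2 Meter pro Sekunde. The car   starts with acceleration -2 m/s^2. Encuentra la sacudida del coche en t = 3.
Partiendo del snap s(t) = 0, tomamos 1 integral. La integral del snap es la sacudida. Usando j(0) = 0, obtenemos j(t) = 0. Tenemos la sacudida j(t) = 0. Sustituyendo t = 3: j(3) = 0.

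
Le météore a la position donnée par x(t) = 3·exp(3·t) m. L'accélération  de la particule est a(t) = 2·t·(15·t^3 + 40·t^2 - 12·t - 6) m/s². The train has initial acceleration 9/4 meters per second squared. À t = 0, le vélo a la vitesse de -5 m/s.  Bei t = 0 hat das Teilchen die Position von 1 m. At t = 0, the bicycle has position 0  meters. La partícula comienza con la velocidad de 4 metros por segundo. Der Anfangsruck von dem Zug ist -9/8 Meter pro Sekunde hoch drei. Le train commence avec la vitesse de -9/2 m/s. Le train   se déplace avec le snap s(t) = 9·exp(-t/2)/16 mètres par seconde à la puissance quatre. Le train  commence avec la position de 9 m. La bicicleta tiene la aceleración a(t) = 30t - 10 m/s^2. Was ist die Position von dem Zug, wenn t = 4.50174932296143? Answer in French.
Nous devons intégrer notre équation du snap s(t) = 9·exp(-t/2)/16 4 fois. En prenant ∫s(t)dt et en appliquant j(0) = -9/8, nous trouvons j(t) = -9·exp(-t/2)/8. En intégrant le jerk et en utilisant la condition initiale a(0) = 9/4, nous obtenons a(t) = 9·exp(-t/2)/4. En prenant ∫a(t)dt et en appliquant v(0) = -9/2, nous trouvons v(t) = -9·exp(-t/2)/2. La primitive de la vitesse est la position. En utilisant x(0) = 9, nous obtenons x(t) = 9·exp(-t/2). Nous avons la position x(t) = 9·exp(-t/2). En substituant t = 4.50174932296143: x(4.50174932296143) = 0.947763686026960.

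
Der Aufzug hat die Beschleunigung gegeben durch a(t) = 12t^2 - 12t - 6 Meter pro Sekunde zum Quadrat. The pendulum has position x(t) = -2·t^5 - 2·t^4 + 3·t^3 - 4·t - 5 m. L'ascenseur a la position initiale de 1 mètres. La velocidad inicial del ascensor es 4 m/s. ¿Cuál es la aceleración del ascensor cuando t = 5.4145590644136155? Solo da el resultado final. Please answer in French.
La réponse est 280.834689571320.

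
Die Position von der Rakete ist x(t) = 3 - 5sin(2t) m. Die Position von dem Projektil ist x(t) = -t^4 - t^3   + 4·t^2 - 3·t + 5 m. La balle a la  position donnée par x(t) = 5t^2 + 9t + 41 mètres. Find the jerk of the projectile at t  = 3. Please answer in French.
Nous devons dériver notre équation de la position x(t) = -t^4 - t^3 + 4·t^2 - 3·t + 5 3 fois. En dérivant la position, nous obtenons la vitesse: v(t) = -4·t^3 - 3·t^2 + 8·t - 3. En dérivant la vitesse, nous obtenons l'accélération: a(t) = -12·t^2 - 6·t + 8. En dérivant l'accélération, nous obtenons le jerk: j(t) = -24·t - 6. En utilisant j(t) = -24·t - 6 et en substituant t = 3, nous trouvons j = -78.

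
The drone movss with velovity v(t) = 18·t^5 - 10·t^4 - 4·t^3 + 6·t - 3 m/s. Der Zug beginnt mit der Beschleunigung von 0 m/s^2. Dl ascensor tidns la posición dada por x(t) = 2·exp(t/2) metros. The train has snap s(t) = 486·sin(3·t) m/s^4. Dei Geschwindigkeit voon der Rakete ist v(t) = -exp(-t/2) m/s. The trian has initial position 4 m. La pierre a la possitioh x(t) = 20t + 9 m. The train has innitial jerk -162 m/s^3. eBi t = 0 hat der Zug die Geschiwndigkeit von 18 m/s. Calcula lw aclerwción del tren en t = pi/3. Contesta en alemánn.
Wir müssen unsere Gleichung für den Snap s(t) = 486·sin(3·t) 2-mal integrieren. Die Stammfunktion von dem Snap ist der Ruck. Mit j(0) = -162 erhalten wir j(t) = -162·cos(3·t). Die Stammfunktion von dem Ruck, mit a(0) = 0, ergibt die Beschleunigung: a(t) = -54·sin(3·t). Wir haben die Beschleunigung a(t) = -54·sin(3·t). Durch Einsetzen von t = pi/3: a(pi/3) = 0.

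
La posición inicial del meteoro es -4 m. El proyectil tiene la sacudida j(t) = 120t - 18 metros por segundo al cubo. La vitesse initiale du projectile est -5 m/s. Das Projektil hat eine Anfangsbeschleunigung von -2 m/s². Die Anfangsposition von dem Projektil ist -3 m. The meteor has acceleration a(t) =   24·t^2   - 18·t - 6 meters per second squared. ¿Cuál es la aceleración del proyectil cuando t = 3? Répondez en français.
Nous devons trouver l'intégrale de notre équation du jerk j(t) = 120·t - 18 1 fois. L'intégrale du jerk, avec a(0) = -2, donne l'accélération: a(t) = 60·t^2 - 18·t - 2. Nous avons l'accélération a(t) = 60·t^2 - 18·t - 2. En substituant t = 3: a(3) = 484.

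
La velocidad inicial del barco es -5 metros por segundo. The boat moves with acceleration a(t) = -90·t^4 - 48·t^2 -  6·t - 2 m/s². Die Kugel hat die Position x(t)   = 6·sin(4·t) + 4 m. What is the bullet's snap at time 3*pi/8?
Starting from position x(t) = 6·sin(4·t) + 4, we take 4 derivatives. Taking d/dt of x(t), we find v(t) = 24·cos(4·t). Taking d/dt of v(t), we find a(t) = -96·sin(4·t). Differentiating acceleration, we get jerk: j(t) = -384·cos(4·t). Differentiating jerk, we get snap: s(t) = 1536·sin(4·t). Using s(t) = 1536·sin(4·t) and substituting t = 3*pi/8, we find s = -1536.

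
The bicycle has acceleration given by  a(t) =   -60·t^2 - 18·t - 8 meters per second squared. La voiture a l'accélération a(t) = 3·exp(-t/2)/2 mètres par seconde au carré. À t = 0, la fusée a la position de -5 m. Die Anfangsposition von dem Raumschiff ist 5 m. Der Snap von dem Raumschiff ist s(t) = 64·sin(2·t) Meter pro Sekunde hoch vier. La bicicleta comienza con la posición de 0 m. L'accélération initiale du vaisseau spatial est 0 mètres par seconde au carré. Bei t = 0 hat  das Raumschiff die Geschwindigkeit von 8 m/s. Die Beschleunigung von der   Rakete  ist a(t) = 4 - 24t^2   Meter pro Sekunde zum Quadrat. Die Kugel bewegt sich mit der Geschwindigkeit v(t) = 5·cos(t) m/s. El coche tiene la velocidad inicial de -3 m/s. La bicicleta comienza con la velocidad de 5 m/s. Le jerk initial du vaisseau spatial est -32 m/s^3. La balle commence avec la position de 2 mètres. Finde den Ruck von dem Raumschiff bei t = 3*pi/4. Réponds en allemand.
Wir müssen unsere Gleichung für den Snap s(t) = 64·sin(2·t) 1-mal integrieren. Die Stammfunktion von dem Snap, mit j(0) = -32, ergibt den Ruck: j(t) = -32·cos(2·t). Wir haben den Ruck j(t) = -32·cos(2·t). Durch Einsetzen von t = 3*pi/4: j(3*pi/4) = 0.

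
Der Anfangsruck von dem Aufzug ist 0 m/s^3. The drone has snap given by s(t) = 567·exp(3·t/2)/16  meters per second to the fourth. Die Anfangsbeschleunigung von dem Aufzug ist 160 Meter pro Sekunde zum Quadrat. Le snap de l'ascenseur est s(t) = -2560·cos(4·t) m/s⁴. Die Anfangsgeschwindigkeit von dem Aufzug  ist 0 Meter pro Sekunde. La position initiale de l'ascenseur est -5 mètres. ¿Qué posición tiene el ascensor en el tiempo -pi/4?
Debemos encontrar la antiderivada de nuestra ecuación del snap s(t) = -2560·cos(4·t) 4 veces. La integral del snap es la sacudida. Usando j(0) = 0, obtenemos j(t) = -640·sin(4·t). La antiderivada de la sacudida es la aceleración. Usando a(0) = 160, obtenemos a(t) = 160·cos(4·t). Tomando ∫a(t)dt y aplicando v(0) = 0, encontramos v(t) = 40·sin(4·t). La integral de la velocidad es la posición. Usando x(0) = -5, obtenemos x(t) = 5 - 10·cos(4·t). Tenemos la posición x(t) = 5 - 10·cos(4·t). Sustituyendo t = -pi/4: x(-pi/4) = 15.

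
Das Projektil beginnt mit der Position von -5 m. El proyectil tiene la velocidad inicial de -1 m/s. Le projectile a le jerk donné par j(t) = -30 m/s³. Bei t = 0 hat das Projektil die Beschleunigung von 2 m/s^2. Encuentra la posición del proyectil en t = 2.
Partiendo de la sacudida j(t) = -30, tomamos 3 integrales. La integral de la sacudida es la aceleración. Usando a(0) = 2, obtenemos a(t) = 2 - 30·t. La antiderivada de la aceleración, con v(0) = -1, da la velocidad: v(t) = -15·t^2 + 2·t - 1. La antiderivada de la velocidad es la posición. Usando x(0) = -5, obtenemos x(t) = -5·t^3 + t^2 - t - 5. Usando x(t) = -5·t^3 + t^2 - t - 5 y sustituyendo t = 2, encontramos x = -43.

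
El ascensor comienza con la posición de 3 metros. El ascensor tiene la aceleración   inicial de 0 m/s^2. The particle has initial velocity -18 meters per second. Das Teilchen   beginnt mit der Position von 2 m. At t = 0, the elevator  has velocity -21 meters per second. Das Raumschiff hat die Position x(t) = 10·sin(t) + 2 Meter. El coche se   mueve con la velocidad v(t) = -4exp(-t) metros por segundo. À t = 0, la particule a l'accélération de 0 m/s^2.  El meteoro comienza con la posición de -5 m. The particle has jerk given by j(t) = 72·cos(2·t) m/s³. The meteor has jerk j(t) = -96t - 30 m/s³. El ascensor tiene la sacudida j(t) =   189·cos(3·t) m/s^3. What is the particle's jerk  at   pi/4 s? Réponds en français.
Nous avons le jerk j(t) = 72·cos(2·t). En substituant t = pi/4: j(pi/4) = 0.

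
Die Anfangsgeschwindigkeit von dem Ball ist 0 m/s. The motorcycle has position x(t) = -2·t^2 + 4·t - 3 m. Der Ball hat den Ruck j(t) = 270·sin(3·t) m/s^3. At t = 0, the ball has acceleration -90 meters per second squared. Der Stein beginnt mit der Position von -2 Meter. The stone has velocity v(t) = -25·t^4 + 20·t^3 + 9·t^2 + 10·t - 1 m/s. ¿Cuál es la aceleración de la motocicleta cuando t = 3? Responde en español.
Para resolver esto, necesitamos tomar 2 derivadas de nuestra ecuación de la posición x(t) = -2·t^2 + 4·t - 3. Tomando d/dt de x(t), encontramos v(t) = 4 - 4·t. Tomando d/dt de v(t), encontramos a(t) = -4. Usando a(t) = -4 y sustituyendo t = 3, encontramos a = -4.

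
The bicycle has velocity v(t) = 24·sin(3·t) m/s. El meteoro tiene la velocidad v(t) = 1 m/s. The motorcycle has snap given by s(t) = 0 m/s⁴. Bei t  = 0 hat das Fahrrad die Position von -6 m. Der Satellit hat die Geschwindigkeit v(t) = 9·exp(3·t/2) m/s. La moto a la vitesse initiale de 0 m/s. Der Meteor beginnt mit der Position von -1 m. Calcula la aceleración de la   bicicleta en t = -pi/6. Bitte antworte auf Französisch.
En partant de la vitesse v(t) = 24·sin(3·t), nous prenons 1 dérivée. En prenant d/dt de v(t), nous trouvons a(t) = 72·cos(3·t). Nous avons l'accélération a(t) = 72·cos(3·t). En substituant t = -pi/6: a(-pi/6) = 0.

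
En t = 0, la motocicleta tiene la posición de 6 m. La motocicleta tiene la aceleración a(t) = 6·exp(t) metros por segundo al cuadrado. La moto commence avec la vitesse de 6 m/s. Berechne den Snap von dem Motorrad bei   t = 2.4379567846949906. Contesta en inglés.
To solve this, we need to take 2 derivatives of our acceleration equation a(t) = 6·exp(t). Differentiating acceleration, we get jerk: j(t) = 6·exp(t). Taking d/dt of j(t), we find s(t) = 6·exp(t). We have snap s(t) = 6·exp(t). Substituting t = 2.4379567846949906: s(2.4379567846949906) = 68.6977366948116.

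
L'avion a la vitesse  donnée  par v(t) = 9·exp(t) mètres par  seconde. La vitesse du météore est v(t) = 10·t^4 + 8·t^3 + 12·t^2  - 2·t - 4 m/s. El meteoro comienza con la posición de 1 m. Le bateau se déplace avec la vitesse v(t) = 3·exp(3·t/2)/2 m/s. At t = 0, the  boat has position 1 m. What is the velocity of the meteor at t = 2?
From the given velocity equation v(t) = 10·t^4 + 8·t^3 + 12·t^2 - 2·t - 4, we substitute t = 2 to get v = 264.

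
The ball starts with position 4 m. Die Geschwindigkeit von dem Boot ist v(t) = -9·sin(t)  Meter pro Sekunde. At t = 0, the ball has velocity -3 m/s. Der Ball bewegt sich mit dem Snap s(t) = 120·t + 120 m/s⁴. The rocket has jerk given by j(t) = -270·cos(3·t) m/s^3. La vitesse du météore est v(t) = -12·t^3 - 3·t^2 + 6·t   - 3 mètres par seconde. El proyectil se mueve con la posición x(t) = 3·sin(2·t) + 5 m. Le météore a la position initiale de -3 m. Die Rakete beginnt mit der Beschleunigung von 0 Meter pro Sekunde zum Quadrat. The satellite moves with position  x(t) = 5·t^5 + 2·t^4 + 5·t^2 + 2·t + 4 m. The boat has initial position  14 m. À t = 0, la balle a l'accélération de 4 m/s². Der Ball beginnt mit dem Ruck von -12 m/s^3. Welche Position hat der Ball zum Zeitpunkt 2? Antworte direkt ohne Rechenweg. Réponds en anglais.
x(2) = 102.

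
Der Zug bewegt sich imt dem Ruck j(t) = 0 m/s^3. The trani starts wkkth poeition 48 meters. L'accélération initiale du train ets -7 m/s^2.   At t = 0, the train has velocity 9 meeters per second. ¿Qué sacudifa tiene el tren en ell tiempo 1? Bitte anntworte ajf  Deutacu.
Mit j(t) = 0 und Einsetzen von t = 1, finden wir j = 0.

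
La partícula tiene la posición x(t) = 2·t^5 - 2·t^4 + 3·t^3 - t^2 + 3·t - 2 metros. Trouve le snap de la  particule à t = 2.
En partant de la position x(t) = 2·t^5 - 2·t^4 + 3·t^3 - t^2 + 3·t - 2, nous prenons 4 dérivées. En prenant d/dt de x(t), nous trouvons v(t) = 10·t^4 - 8·t^3 + 9·t^2 - 2·t + 3. En prenant d/dt de v(t), nous trouvons a(t) = 40·t^3 - 24·t^2 + 18·t - 2. En dérivant l'accélération, nous obtenons le jerk: j(t) = 120·t^2 - 48·t + 18. En prenant d/dt de j(t), nous trouvons s(t) = 240·t - 48. Nous avons le snap s(t) = 240·t - 48. En substituant t = 2: s(2) = 432.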